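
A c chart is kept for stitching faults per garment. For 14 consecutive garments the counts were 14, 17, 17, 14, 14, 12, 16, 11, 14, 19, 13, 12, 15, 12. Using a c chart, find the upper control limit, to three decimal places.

25.625

c̄ = (14 + 17 + 17 + 14 + 14 + 12 + 16 + 11 + 14 + 19 + 13 + 12 + 15 + 12) / 14 = 200 / 14 = 14.2857
UCL = c̄ + 3√c̄ = 14.2857 + 3 × √14.2857 = 14.2857 + 3 × 3.7796 = 25.6246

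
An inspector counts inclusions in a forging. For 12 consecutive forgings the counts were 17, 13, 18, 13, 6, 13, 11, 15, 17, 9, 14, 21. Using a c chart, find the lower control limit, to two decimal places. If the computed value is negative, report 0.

2.73

c̄ = (17 + 13 + 18 + 13 + 6 + 13 + 11 + 15 + 17 + 9 + 14 + 21) / 12 = 167 / 12 = 13.9167
LCL = c̄ − 3√c̄ = 13.9167 − 3 × 3.7305 = 2.7252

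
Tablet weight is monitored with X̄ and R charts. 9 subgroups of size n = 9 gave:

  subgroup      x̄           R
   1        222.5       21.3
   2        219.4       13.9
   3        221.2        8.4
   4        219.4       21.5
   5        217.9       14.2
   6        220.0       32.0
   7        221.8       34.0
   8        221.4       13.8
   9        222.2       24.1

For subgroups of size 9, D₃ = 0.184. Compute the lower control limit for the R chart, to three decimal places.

R̄ = (21.3 + 13.9 + 8.4 + 21.5 + 14.2 + 32.0 + 34.0 + 13.8 + 24.1) / 9 = 183.2000 / 9 = 20.3556
LCL_R = D₃·R̄ = 0.184 × 20.3556 = 3.7454

3.745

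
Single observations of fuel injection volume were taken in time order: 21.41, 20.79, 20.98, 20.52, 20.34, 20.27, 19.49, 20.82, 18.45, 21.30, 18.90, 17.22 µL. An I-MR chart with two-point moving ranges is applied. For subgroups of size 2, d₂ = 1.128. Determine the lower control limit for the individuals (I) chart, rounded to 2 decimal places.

16.91

X̄ = (21.41 + 20.79 + 20.98 + 20.52 + 20.34 + 20.27 + 19.49 + 20.82 + 18.45 + 21.30 + 18.90 + 17.22) / 12 = 20.0408
Moving ranges: 0.62, 0.19, 0.46, 0.18, 0.07, 0.78, 1.33, 2.37, 2.85, 2.40, 1.68; M̄R̄ = 12.9300 / 11 = 1.1755
LCL = X̄ − 3·M̄R̄/d₂ = 20.0408 − 3 × 1.1755 / 1.128 = 16.9146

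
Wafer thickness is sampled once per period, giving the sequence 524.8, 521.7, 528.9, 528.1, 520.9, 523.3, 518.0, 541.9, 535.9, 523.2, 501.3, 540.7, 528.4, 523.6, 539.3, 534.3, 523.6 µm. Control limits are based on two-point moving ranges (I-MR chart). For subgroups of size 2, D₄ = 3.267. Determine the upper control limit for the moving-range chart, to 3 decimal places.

Moving ranges: 3.1, 7.2, 0.8, 7.2, 2.4, 5.3, 23.9, 6.0, 12.7, 21.9, 39.4, 12.3, 4.8, 15.7, 5.0, 10.7; M̄R̄ = 178.4000 / 16 = 11.1500
UCL_MR = D₄·M̄R̄ = 3.267 × 11.1500 = 36.4271

36.427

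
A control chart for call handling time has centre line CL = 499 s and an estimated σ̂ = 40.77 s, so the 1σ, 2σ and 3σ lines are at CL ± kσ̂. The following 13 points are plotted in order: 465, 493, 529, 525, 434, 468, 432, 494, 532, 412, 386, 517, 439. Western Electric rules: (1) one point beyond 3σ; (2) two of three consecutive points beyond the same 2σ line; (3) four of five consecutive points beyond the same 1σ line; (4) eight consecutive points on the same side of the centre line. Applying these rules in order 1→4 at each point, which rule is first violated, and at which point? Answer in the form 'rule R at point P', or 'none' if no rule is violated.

rule 2 at point 11

Zone of each point (C = within 1σ̂, B = 1σ̂–2σ̂, A = 2σ̂–3σ̂, * = beyond 3σ̂; sign = side of CL): 1:-C, 2:-C, 3:+C, 4:+C, 5:-B, 6:-C, 7:-B, 8:-C, 9:+C, 10:-A, 11:-A, 12:+C, 13:-B
Rule 2 (two of three consecutive points beyond the same 2σ limit) is satisfied at point 11.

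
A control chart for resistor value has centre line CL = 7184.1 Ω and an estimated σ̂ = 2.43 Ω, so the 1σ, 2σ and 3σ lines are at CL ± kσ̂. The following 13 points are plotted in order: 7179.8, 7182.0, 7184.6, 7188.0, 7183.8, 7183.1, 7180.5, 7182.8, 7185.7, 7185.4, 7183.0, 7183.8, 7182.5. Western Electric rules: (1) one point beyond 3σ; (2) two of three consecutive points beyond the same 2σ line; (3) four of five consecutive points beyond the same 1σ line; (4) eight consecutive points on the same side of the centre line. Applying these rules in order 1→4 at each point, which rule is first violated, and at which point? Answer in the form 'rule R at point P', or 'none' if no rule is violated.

none

Zone of each point (C = within 1σ̂, B = 1σ̂–2σ̂, A = 2σ̂–3σ̂, * = beyond 3σ̂; sign = side of CL): 1:-B, 2:-C, 3:+C, 4:+B, 5:-C, 6:-C, 7:-B, 8:-C, 9:+C, 10:+C, 11:-C, 12:-C, 13:-C
No rule fires across all 13 points.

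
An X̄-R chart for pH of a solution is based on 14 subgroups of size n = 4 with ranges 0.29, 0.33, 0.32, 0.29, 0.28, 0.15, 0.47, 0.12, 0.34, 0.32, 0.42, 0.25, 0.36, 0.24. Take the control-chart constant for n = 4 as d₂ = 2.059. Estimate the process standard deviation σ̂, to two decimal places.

R̄ = (0.29 + 0.33 + 0.32 + 0.29 + 0.28 + 0.15 + 0.47 + 0.12 + 0.34 + 0.32 + 0.42 + 0.25 + 0.36 + 0.24) / 14 = 0.2986
σ̂ = R̄ / d₂ = 0.2986 / 2.059 = 0.1450

0.15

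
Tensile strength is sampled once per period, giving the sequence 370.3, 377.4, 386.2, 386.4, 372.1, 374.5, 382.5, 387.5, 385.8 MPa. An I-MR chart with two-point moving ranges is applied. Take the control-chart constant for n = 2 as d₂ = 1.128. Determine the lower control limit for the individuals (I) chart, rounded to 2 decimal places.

X̄ = (370.3 + 377.4 + 386.2 + 386.4 + 372.1 + 374.5 + 382.5 + 387.5 + 385.8) / 9 = 380.3000
Moving ranges: 7.1, 8.8, 0.2, 14.3, 2.4, 8.0, 5.0, 1.7; M̄R̄ = 47.5000 / 8 = 5.9375
LCL = X̄ − 3·M̄R̄/d₂ = 380.3000 − 3 × 5.9375 / 1.128 = 364.5088

364.51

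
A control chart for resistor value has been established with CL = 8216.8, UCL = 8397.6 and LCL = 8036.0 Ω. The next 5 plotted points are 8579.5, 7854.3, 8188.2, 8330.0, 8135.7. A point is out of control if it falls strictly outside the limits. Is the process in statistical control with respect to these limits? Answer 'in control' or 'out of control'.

out of control

Compare each point to [8036.0, 8397.6]: sample 1 = 8579.5 > UCL; sample 2 = 7854.3 < LCL.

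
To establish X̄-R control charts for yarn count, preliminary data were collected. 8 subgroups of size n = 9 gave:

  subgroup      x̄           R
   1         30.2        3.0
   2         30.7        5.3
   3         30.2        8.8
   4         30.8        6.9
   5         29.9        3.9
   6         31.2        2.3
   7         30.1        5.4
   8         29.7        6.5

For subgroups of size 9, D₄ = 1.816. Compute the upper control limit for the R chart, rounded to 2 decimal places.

9.56

R̄ = (3.0 + 5.3 + 8.8 + 6.9 + 3.9 + 2.3 + 5.4 + 6.5) / 8 = 42.1000 / 8 = 5.2625
UCL_R = D₄·R̄ = 1.816 × 5.2625 = 9.5567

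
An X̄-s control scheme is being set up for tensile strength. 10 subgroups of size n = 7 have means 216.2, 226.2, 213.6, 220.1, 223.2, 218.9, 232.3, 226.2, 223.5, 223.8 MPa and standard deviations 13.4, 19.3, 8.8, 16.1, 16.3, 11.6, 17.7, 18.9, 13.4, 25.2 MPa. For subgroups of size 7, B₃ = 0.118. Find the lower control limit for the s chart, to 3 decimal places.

1.896

s̄ = (13.4 + 19.3 + 8.8 + 16.1 + 16.3 + 11.6 + 17.7 + 18.9 + 13.4 + 25.2) / 10 = 16.0700
LCL_s = B₃·s̄ = 0.118 × 16.0700 = 1.8963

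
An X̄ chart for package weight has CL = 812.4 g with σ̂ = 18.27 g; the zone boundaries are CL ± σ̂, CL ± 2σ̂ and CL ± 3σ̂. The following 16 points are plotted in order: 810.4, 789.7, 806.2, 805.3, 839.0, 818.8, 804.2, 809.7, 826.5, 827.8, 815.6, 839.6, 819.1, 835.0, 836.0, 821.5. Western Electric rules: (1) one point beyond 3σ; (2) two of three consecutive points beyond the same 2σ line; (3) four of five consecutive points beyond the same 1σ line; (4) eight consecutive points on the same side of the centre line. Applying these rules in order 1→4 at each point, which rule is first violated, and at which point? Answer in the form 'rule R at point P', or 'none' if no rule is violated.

rule 4 at point 16

Zone of each point (C = within 1σ̂, B = 1σ̂–2σ̂, A = 2σ̂–3σ̂, * = beyond 3σ̂; sign = side of CL): 1:-C, 2:-B, 3:-C, 4:-C, 5:+B, 6:+C, 7:-C, 8:-C, 9:+C, 10:+C, 11:+C, 12:+B, 13:+C, 14:+B, 15:+B, 16:+C
Rule 4 (eight consecutive points on the same side of the centre line) is satisfied at point 16.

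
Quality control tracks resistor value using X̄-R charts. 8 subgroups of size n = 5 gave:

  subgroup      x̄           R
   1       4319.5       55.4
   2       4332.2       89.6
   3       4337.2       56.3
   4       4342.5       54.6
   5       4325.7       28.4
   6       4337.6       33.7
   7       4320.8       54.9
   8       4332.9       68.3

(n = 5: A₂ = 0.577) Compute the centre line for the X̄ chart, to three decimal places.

4331.050

X̄̄ = (4319.5 + 4332.2 + 4337.2 + 4342.5 + 4325.7 + 4337.6 + 4320.8 + 4332.9) / 8 = 34648.4000 / 8 = 4331.0500
CL = X̄̄ = 4331.0500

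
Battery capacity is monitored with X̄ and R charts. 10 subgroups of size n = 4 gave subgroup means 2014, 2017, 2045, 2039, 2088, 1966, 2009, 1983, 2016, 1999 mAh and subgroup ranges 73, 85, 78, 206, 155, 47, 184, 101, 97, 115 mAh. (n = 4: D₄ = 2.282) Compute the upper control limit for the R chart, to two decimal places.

R̄ = (73 + 85 + 78 + 206 + 155 + 47 + 184 + 101 + 97 + 115) / 10 = 1141.0000 / 10 = 114.1000
UCL_R = D₄·R̄ = 2.282 × 114.1000 = 260.3762

260.38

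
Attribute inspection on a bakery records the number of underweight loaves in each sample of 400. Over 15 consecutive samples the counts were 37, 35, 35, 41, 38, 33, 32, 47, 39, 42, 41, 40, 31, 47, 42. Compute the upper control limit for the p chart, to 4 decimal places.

p̄ = Σdᵢ / (k·n) = 580 / (15 × 400) = 0.09667
UCL = p̄ + 3·√(p̄(1−p̄)/n) = 0.09667 + 3 × √(0.09667×0.90333/400) = 0.09667 + 3 × 0.01478 = 0.14099

0.1410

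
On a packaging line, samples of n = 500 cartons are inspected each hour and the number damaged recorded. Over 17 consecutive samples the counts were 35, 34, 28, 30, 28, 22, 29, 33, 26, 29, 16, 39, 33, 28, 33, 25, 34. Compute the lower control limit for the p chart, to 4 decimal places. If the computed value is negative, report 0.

0.0274

p̄ = Σdᵢ / (k·n) = 502 / (17 × 500) = 0.05906
LCL = p̄ − 3·√(p̄(1−p̄)/n) = 0.05906 − 3 × 0.01054 = 0.02743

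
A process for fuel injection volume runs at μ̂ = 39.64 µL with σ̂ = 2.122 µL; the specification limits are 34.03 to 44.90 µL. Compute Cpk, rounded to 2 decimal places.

0.83

Cpu = (USL − μ̂) / (3σ̂) = (44.90 − 39.64) / (3 × 2.122) = 0.8263; Cpl = (μ̂ − LSL) / (3σ̂) = (39.64 − 34.03) / (3 × 2.122) = 0.8812; Cpk = min(Cpu, Cpl) = 0.8263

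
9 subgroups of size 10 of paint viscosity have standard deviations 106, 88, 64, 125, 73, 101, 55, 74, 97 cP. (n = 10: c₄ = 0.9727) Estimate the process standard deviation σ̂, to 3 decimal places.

s̄ = (106 + 88 + 64 + 125 + 73 + 101 + 55 + 74 + 97) / 9 = 87.0000
σ̂ = s̄ / c₄ = 87.0000 / 0.9727 = 89.4418

89.442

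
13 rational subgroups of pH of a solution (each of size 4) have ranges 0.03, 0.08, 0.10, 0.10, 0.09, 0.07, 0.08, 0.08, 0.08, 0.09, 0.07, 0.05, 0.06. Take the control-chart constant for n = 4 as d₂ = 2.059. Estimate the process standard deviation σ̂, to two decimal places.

0.04

R̄ = (0.03 + 0.08 + 0.10 + 0.10 + 0.09 + 0.07 + 0.08 + 0.08 + 0.08 + 0.09 + 0.07 + 0.05 + 0.06) / 13 = 0.0754
σ̂ = R̄ / d₂ = 0.0754 / 2.059 = 0.0366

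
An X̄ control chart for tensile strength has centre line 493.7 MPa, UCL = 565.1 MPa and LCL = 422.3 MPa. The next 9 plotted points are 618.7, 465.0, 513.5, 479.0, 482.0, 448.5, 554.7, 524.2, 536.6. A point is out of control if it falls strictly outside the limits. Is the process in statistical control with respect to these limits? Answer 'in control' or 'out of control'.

out of control

Compare each point to [422.3, 565.1]: sample 1 = 618.7 > UCL.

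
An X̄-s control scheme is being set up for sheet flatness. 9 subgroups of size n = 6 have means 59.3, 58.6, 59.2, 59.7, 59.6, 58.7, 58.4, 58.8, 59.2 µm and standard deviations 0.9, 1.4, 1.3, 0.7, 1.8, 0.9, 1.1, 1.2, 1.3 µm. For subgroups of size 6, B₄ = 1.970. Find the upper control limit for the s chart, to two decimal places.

2.32

s̄ = (0.9 + 1.4 + 1.3 + 0.7 + 1.8 + 0.9 + 1.1 + 1.2 + 1.3) / 9 = 1.1778
UCL_s = B₄·s̄ = 1.970 × 1.1778 = 2.3202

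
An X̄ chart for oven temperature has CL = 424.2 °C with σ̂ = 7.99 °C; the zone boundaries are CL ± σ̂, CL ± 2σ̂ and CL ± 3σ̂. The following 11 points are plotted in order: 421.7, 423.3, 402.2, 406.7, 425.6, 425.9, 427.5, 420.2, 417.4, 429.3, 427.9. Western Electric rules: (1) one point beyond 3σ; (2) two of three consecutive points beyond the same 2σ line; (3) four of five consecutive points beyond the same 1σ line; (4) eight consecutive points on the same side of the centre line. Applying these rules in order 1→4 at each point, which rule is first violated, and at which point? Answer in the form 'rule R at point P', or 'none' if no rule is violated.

rule 2 at point 4

Zone of each point (C = within 1σ̂, B = 1σ̂–2σ̂, A = 2σ̂–3σ̂, * = beyond 3σ̂; sign = side of CL): 1:-C, 2:-C, 3:-A, 4:-A, 5:+C, 6:+C, 7:+C, 8:-C, 9:-C, 10:+C, 11:+C
Rule 2 (two of three consecutive points beyond the same 2σ limit) is satisfied at point 4.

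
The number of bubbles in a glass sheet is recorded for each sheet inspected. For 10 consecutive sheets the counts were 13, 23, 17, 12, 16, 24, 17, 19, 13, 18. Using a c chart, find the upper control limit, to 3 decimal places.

29.642

c̄ = (13 + 23 + 17 + 12 + 16 + 24 + 17 + 19 + 13 + 18) / 10 = 172 / 10 = 17.2000
UCL = c̄ + 3√c̄ = 17.2000 + 3 × √17.2000 = 17.2000 + 3 × 4.1473 = 29.6419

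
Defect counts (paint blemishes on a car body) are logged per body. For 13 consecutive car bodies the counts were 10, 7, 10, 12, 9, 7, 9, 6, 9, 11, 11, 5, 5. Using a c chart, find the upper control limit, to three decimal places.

17.305

c̄ = (10 + 7 + 10 + 12 + 9 + 7 + 9 + 6 + 9 + 11 + 11 + 5 + 5) / 13 = 111 / 13 = 8.5385
UCL = c̄ + 3√c̄ = 8.5385 + 3 × √8.5385 = 8.5385 + 3 × 2.9221 = 17.3047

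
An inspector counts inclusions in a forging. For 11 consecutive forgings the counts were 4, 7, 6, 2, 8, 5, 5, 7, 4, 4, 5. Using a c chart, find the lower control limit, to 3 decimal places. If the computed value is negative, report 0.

c̄ = (4 + 7 + 6 + 2 + 8 + 5 + 5 + 7 + 4 + 4 + 5) / 11 = 57 / 11 = 5.1818
LCL = c̄ − 3√c̄ = 5.1818 − 3 × 2.2764 = -1.6473 → 0 (cannot be negative)

0.000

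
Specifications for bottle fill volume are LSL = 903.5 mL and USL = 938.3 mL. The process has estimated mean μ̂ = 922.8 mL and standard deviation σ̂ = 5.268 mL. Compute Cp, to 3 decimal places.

1.101

Cp = (USL − LSL) / (6σ̂) = (938.3 − 903.5) / (6 × 5.268) = 34.8000 / 31.6080 = 1.1010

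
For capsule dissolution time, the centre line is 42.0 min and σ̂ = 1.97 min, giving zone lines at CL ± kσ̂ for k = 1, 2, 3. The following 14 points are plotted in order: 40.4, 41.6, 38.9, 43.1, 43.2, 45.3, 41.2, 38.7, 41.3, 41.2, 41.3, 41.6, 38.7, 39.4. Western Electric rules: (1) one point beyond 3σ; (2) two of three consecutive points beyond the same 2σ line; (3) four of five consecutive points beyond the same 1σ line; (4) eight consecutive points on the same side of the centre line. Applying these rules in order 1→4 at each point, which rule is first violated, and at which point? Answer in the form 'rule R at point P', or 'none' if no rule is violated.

Zone of each point (C = within 1σ̂, B = 1σ̂–2σ̂, A = 2σ̂–3σ̂, * = beyond 3σ̂; sign = side of CL): 1:-C, 2:-C, 3:-B, 4:+C, 5:+C, 6:+B, 7:-C, 8:-B, 9:-C, 10:-C, 11:-C, 12:-C, 13:-B, 14:-B
Rule 4 (eight consecutive points on the same side of the centre line) is satisfied at point 14.

rule 4 at point 14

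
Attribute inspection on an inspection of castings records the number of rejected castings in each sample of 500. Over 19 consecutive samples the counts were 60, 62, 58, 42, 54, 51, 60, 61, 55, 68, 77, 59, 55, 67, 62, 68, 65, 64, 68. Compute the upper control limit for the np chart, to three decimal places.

p̄ = Σdᵢ / (k·n) = 1156 / (19 × 500) = 0.12168
UCL = np̄ + 3·√(np̄(1−p̄)) = 60.8421 + 3 × √(60.8421×0.87832) = 60.8421 + 3 × 7.3102 = 82.7726

82.773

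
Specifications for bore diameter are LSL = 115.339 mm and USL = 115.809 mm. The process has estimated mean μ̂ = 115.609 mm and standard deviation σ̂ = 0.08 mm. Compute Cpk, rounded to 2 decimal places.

Cpu = (USL − μ̂) / (3σ̂) = (115.809 − 115.609) / (3 × 0.08) = 0.8333; Cpl = (μ̂ − LSL) / (3σ̂) = (115.609 − 115.339) / (3 × 0.08) = 1.1250; Cpk = min(Cpu, Cpl) = 0.8333

0.83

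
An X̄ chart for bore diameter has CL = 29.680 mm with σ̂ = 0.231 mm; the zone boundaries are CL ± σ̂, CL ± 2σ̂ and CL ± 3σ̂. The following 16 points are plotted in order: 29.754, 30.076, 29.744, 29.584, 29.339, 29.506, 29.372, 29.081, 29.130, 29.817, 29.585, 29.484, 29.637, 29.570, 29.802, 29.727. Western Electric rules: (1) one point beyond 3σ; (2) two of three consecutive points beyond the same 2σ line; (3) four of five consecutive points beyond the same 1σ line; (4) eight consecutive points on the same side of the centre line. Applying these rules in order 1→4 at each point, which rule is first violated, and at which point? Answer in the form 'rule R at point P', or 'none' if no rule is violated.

Zone of each point (C = within 1σ̂, B = 1σ̂–2σ̂, A = 2σ̂–3σ̂, * = beyond 3σ̂; sign = side of CL): 1:+C, 2:+B, 3:+C, 4:-C, 5:-B, 6:-C, 7:-B, 8:-A, 9:-A, 10:+C, 11:-C, 12:-C, 13:-C, 14:-C, 15:+C, 16:+C
Rule 2 (two of three consecutive points beyond the same 2σ limit) is satisfied at point 9.

rule 2 at point 9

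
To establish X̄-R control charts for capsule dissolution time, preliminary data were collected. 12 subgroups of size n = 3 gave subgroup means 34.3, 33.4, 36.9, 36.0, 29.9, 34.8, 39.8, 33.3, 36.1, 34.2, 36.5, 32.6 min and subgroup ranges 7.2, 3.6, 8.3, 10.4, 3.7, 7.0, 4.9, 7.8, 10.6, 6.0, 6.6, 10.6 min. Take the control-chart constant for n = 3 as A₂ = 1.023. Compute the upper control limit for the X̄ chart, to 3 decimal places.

X̄̄ = (34.3 + 33.4 + 36.9 + 36.0 + 29.9 + 34.8 + 39.8 + 33.3 + 36.1 + 34.2 + 36.5 + 32.6) / 12 = 417.8000 / 12 = 34.8167
R̄ = (7.2 + 3.6 + 8.3 + 10.4 + 3.7 + 7.0 + 4.9 + 7.8 + 10.6 + 6.0 + 6.6 + 10.6) / 12 = 86.7000 / 12 = 7.2250
UCL = X̄̄ + A₂·R̄ = 34.8167 + 1.023 × 7.2250 = 42.2078

42.208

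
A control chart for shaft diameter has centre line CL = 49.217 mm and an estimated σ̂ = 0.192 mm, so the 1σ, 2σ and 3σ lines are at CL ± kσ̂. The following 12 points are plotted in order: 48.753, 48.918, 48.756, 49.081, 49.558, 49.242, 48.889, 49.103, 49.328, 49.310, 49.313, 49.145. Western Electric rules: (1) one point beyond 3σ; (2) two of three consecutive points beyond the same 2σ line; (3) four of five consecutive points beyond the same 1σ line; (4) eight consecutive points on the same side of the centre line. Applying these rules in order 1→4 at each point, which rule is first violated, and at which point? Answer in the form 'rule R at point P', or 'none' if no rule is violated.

rule 2 at point 3

Zone of each point (C = within 1σ̂, B = 1σ̂–2σ̂, A = 2σ̂–3σ̂, * = beyond 3σ̂; sign = side of CL): 1:-A, 2:-B, 3:-A, 4:-C, 5:+B, 6:+C, 7:-B, 8:-C, 9:+C, 10:+C, 11:+C, 12:-C
Rule 2 (two of three consecutive points beyond the same 2σ limit) is satisfied at point 3.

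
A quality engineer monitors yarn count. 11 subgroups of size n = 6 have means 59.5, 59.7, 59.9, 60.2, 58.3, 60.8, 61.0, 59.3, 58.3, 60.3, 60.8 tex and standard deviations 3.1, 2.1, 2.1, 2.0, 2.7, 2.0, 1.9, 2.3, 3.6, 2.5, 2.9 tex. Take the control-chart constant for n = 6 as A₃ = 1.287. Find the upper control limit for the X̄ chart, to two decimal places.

X̄̄ = (59.5 + 59.7 + 59.9 + 60.2 + 58.3 + 60.8 + 61.0 + 59.3 + 58.3 + 60.3 + 60.8) / 11 = 59.8273
s̄ = (3.1 + 2.1 + 2.1 + 2.0 + 2.7 + 2.0 + 1.9 + 2.3 + 3.6 + 2.5 + 2.9) / 11 = 2.4727
UCL = X̄̄ + A₃·s̄ = 59.8273 + 1.287 × 2.4727 = 63.0097

63.01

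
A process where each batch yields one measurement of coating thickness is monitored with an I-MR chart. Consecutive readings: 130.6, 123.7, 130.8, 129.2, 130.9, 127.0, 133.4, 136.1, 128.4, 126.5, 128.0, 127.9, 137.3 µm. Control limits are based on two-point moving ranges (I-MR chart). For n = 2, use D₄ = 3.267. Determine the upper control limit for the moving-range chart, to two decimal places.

13.86

Moving ranges: 6.9, 7.1, 1.6, 1.7, 3.9, 6.4, 2.7, 7.7, 1.9, 1.5, 0.1, 9.4; M̄R̄ = 50.9000 / 12 = 4.2417
UCL_MR = D₄·M̄R̄ = 3.267 × 4.2417 = 13.8575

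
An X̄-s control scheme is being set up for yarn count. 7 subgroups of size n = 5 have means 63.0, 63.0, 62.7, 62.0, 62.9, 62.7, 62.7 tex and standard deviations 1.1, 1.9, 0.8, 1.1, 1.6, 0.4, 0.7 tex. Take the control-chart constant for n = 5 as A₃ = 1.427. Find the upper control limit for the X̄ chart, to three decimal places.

64.264

X̄̄ = (63.0 + 63.0 + 62.7 + 62.0 + 62.9 + 62.7 + 62.7) / 7 = 62.7143
s̄ = (1.1 + 1.9 + 0.8 + 1.1 + 1.6 + 0.4 + 0.7) / 7 = 1.0857
UCL = X̄̄ + A₃·s̄ = 62.7143 + 1.427 × 1.0857 = 64.2636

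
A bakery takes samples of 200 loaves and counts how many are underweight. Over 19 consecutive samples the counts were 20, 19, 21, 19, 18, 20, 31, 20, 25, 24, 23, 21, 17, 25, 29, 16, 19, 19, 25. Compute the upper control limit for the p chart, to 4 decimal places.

p̄ = Σdᵢ / (k·n) = 411 / (19 × 200) = 0.10816
UCL = p̄ + 3·√(p̄(1−p̄)/n) = 0.10816 + 3 × √(0.10816×0.89184/200) = 0.10816 + 3 × 0.02196 = 0.17404

0.1740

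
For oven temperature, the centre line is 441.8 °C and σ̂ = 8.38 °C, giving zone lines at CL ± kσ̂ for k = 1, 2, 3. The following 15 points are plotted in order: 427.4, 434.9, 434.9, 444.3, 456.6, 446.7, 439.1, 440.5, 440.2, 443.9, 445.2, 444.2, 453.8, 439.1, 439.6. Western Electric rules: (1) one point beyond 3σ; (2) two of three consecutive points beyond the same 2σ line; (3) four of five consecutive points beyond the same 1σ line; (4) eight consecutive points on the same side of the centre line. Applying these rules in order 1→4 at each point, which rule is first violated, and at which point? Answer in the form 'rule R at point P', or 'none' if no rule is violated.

Zone of each point (C = within 1σ̂, B = 1σ̂–2σ̂, A = 2σ̂–3σ̂, * = beyond 3σ̂; sign = side of CL): 1:-B, 2:-C, 3:-C, 4:+C, 5:+B, 6:+C, 7:-C, 8:-C, 9:-C, 10:+C, 11:+C, 12:+C, 13:+B, 14:-C, 15:-C
No rule fires across all 15 points.

none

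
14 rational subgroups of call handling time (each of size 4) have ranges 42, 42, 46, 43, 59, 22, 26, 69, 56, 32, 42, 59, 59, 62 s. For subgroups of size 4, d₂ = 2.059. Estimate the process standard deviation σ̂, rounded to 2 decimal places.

R̄ = (42 + 42 + 46 + 43 + 59 + 22 + 26 + 69 + 56 + 32 + 42 + 59 + 59 + 62) / 14 = 47.0714
σ̂ = R̄ / d₂ = 47.0714 / 2.059 = 22.8613

22.86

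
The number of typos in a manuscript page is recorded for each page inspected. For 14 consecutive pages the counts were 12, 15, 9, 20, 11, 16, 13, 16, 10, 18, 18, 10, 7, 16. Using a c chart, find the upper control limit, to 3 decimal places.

c̄ = (12 + 15 + 9 + 20 + 11 + 16 + 13 + 16 + 10 + 18 + 18 + 10 + 7 + 16) / 14 = 191 / 14 = 13.6429
UCL = c̄ + 3√c̄ = 13.6429 + 3 × √13.6429 = 13.6429 + 3 × 3.6936 = 24.7237

24.724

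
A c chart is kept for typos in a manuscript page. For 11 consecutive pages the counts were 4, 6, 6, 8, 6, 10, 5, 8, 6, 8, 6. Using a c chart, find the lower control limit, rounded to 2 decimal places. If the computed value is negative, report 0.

c̄ = (4 + 6 + 6 + 8 + 6 + 10 + 5 + 8 + 6 + 8 + 6) / 11 = 73 / 11 = 6.6364
LCL = c̄ − 3√c̄ = 6.6364 − 3 × 2.5761 = -1.0920 → 0 (cannot be negative)

0.00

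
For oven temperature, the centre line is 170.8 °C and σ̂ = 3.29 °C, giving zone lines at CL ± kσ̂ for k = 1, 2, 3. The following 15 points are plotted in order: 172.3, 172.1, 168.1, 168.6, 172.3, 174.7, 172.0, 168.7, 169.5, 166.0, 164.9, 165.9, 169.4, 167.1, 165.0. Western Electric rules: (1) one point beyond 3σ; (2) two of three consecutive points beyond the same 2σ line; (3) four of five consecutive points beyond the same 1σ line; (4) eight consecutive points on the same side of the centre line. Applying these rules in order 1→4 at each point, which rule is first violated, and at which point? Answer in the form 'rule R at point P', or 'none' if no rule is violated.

Zone of each point (C = within 1σ̂, B = 1σ̂–2σ̂, A = 2σ̂–3σ̂, * = beyond 3σ̂; sign = side of CL): 1:+C, 2:+C, 3:-C, 4:-C, 5:+C, 6:+B, 7:+C, 8:-C, 9:-C, 10:-B, 11:-B, 12:-B, 13:-C, 14:-B, 15:-B
Rule 3 (four of five consecutive points beyond the same 1σ limit) is satisfied at point 14.

rule 3 at point 14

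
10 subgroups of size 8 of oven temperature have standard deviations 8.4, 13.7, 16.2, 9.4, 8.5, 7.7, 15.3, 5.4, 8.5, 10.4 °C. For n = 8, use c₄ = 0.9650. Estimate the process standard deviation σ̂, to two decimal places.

10.73

s̄ = (8.4 + 13.7 + 16.2 + 9.4 + 8.5 + 7.7 + 15.3 + 5.4 + 8.5 + 10.4) / 10 = 10.3500
σ̂ = s̄ / c₄ = 10.3500 / 0.9650 = 10.7254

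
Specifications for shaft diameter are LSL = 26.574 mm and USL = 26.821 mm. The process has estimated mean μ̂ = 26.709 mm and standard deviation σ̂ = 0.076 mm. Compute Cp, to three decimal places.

Cp = (USL − LSL) / (6σ̂) = (26.821 − 26.574) / (6 × 0.076) = 0.2470 / 0.4560 = 0.5417

0.542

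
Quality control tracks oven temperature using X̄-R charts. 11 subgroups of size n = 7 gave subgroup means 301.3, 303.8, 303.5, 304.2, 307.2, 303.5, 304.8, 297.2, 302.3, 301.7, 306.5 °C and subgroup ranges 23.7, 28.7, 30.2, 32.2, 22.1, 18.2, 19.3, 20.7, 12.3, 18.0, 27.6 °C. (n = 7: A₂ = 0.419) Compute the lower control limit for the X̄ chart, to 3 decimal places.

293.636

X̄̄ = (301.3 + 303.8 + 303.5 + 304.2 + 307.2 + 303.5 + 304.8 + 297.2 + 302.3 + 301.7 + 306.5) / 11 = 3336.0000 / 11 = 303.2727
R̄ = (23.7 + 28.7 + 30.2 + 32.2 + 22.1 + 18.2 + 19.3 + 20.7 + 12.3 + 18.0 + 27.6) / 11 = 253.0000 / 11 = 23.0000
LCL = X̄̄ − A₂·R̄ = 303.2727 − 0.419 × 23.0000 = 293.6357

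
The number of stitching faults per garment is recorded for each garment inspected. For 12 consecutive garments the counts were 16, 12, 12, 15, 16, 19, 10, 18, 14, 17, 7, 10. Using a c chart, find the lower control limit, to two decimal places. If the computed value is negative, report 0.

c̄ = (16 + 12 + 12 + 15 + 16 + 19 + 10 + 18 + 14 + 17 + 7 + 10) / 12 = 166 / 12 = 13.8333
LCL = c̄ − 3√c̄ = 13.8333 − 3 × 3.7193 = 2.6754

2.68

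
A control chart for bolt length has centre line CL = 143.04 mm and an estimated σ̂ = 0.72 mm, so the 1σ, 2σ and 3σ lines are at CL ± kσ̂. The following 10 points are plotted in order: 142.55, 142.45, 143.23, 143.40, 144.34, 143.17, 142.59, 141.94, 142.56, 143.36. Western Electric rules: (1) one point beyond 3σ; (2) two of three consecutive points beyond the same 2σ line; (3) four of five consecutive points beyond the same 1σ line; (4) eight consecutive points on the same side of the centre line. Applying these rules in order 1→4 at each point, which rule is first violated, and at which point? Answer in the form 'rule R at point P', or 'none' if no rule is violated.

Zone of each point (C = within 1σ̂, B = 1σ̂–2σ̂, A = 2σ̂–3σ̂, * = beyond 3σ̂; sign = side of CL): 1:-C, 2:-C, 3:+C, 4:+C, 5:+B, 6:+C, 7:-C, 8:-B, 9:-C, 10:+C
No rule fires across all 10 points.

none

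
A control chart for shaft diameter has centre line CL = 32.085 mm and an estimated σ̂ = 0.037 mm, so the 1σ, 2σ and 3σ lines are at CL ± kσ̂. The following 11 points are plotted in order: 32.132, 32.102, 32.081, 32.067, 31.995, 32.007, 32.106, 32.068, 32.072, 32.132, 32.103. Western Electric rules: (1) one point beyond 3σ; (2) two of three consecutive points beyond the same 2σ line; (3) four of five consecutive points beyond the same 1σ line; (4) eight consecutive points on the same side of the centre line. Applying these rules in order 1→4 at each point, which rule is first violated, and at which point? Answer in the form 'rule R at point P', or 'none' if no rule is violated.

Zone of each point (C = within 1σ̂, B = 1σ̂–2σ̂, A = 2σ̂–3σ̂, * = beyond 3σ̂; sign = side of CL): 1:+B, 2:+C, 3:-C, 4:-C, 5:-A, 6:-A, 7:+C, 8:-C, 9:-C, 10:+B, 11:+C
Rule 2 (two of three consecutive points beyond the same 2σ limit) is satisfied at point 6.

rule 2 at point 6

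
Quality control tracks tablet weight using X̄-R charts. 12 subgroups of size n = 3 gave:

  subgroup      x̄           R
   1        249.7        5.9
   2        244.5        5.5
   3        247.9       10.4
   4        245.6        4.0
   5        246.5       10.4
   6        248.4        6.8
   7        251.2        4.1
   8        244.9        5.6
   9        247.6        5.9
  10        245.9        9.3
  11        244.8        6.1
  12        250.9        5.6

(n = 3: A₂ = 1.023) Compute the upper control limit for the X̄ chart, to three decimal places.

X̄̄ = (249.7 + 244.5 + 247.9 + 245.6 + 246.5 + 248.4 + 251.2 + 244.9 + 247.6 + 245.9 + 244.8 + 250.9) / 12 = 2967.9000 / 12 = 247.3250
R̄ = (5.9 + 5.5 + 10.4 + 4.0 + 10.4 + 6.8 + 4.1 + 5.6 + 5.9 + 9.3 + 6.1 + 5.6) / 12 = 79.6000 / 12 = 6.6333
UCL = X̄̄ + A₂·R̄ = 247.3250 + 1.023 × 6.6333 = 254.1109

254.111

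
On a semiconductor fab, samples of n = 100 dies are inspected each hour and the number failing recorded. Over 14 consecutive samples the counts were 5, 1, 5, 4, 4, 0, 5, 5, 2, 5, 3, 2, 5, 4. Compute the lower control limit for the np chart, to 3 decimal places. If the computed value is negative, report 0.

0.000

p̄ = Σdᵢ / (k·n) = 50 / (14 × 100) = 0.03571
LCL = np̄ − 3·√(np̄(1−p̄)) = 3.5714 − 3 × 1.8558 = -1.9959 → 0 (negative, so LCL = 0)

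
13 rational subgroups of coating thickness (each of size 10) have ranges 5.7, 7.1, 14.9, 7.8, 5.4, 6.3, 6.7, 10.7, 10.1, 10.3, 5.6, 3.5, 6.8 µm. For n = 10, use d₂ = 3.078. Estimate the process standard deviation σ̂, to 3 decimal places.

R̄ = (5.7 + 7.1 + 14.9 + 7.8 + 5.4 + 6.3 + 6.7 + 10.7 + 10.1 + 10.3 + 5.6 + 3.5 + 6.8) / 13 = 7.7615
σ̂ = R̄ / d₂ = 7.7615 / 3.078 = 2.5216

2.522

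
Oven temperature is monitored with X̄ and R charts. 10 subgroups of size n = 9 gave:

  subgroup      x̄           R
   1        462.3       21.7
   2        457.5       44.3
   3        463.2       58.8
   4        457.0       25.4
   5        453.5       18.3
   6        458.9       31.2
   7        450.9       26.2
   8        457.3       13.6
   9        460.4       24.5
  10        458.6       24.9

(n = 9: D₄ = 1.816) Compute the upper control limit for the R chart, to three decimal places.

52.464

R̄ = (21.7 + 44.3 + 58.8 + 25.4 + 18.3 + 31.2 + 26.2 + 13.6 + 24.5 + 24.9) / 10 = 288.9000 / 10 = 28.8900
UCL_R = D₄·R̄ = 1.816 × 28.8900 = 52.4642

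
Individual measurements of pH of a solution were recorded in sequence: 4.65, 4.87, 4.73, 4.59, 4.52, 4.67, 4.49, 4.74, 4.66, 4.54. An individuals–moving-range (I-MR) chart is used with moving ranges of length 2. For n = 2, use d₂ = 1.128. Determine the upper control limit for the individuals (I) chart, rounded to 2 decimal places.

5.04

X̄ = (4.65 + 4.87 + 4.73 + 4.59 + 4.52 + 4.67 + 4.49 + 4.74 + 4.66 + 4.54) / 10 = 4.6460
Moving ranges: 0.22, 0.14, 0.14, 0.07, 0.15, 0.18, 0.25, 0.08, 0.12; M̄R̄ = 1.3500 / 9 = 0.1500
UCL = X̄ + 3·M̄R̄/d₂ = 4.6460 + 3 × 0.1500 / 1.128 = 5.0449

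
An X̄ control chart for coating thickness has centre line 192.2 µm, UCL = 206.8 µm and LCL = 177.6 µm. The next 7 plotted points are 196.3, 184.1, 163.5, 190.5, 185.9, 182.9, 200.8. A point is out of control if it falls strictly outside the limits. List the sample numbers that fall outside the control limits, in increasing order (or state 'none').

3

Compare each point to [177.6, 206.8]: sample 3 = 163.5 < LCL.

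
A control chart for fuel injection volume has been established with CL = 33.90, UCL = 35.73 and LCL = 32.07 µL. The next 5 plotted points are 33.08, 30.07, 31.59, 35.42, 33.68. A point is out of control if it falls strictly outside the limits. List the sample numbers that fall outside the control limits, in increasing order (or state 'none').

2, 3

Compare each point to [32.07, 35.73]: sample 2 = 30.07 < LCL; sample 3 = 31.59 < LCL.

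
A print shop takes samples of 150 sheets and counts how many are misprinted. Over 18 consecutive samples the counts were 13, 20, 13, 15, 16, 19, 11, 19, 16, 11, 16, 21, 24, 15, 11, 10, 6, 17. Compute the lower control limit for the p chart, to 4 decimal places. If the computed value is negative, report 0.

0.0273

p̄ = Σdᵢ / (k·n) = 273 / (18 × 150) = 0.10111
LCL = p̄ − 3·√(p̄(1−p̄)/n) = 0.10111 − 3 × 0.02462 = 0.02726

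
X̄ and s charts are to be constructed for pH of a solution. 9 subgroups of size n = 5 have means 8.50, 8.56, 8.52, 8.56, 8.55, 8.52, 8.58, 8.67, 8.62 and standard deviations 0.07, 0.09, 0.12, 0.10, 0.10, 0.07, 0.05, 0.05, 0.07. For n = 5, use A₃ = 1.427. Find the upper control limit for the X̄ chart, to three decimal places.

X̄̄ = (8.50 + 8.56 + 8.52 + 8.56 + 8.55 + 8.52 + 8.58 + 8.67 + 8.62) / 9 = 8.5644
s̄ = (0.07 + 0.09 + 0.12 + 0.10 + 0.10 + 0.07 + 0.05 + 0.05 + 0.07) / 9 = 0.0800
UCL = X̄̄ + A₃·s̄ = 8.5644 + 1.427 × 0.0800 = 8.6786

8.679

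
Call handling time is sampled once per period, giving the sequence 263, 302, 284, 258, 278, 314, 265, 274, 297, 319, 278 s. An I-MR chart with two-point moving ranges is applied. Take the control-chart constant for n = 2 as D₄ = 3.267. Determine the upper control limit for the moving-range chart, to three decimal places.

92.456

Moving ranges: 39, 18, 26, 20, 36, 49, 9, 23, 22, 41; M̄R̄ = 283.0000 / 10 = 28.3000
UCL_MR = D₄·M̄R̄ = 3.267 × 28.3000 = 92.4561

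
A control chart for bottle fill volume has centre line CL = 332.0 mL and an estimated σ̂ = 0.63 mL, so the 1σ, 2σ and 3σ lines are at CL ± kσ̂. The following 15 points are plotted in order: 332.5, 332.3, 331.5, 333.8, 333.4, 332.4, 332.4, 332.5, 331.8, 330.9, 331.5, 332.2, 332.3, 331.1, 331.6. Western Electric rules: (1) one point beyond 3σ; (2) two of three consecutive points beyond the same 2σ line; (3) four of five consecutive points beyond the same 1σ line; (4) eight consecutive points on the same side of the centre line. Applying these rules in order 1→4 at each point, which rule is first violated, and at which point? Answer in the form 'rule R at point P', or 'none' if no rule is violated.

rule 2 at point 5

Zone of each point (C = within 1σ̂, B = 1σ̂–2σ̂, A = 2σ̂–3σ̂, * = beyond 3σ̂; sign = side of CL): 1:+C, 2:+C, 3:-C, 4:+A, 5:+A, 6:+C, 7:+C, 8:+C, 9:-C, 10:-B, 11:-C, 12:+C, 13:+C, 14:-B, 15:-C
Rule 2 (two of three consecutive points beyond the same 2σ limit) is satisfied at point 5.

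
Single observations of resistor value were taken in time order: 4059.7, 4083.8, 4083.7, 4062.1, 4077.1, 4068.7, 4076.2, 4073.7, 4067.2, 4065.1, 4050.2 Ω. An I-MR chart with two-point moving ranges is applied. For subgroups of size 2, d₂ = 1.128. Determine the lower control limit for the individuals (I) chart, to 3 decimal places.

4042.459

X̄ = (4059.7 + 4083.8 + 4083.7 + 4062.1 + 4077.1 + 4068.7 + 4076.2 + 4073.7 + 4067.2 + 4065.1 + 4050.2) / 11 = 4069.7727
Moving ranges: 24.1, 0.1, 21.6, 15.0, 8.4, 7.5, 2.5, 6.5, 2.1, 14.9; M̄R̄ = 102.7000 / 10 = 10.2700
LCL = X̄ − 3·M̄R̄/d₂ = 4069.7727 − 3 × 10.2700 / 1.128 = 4042.4589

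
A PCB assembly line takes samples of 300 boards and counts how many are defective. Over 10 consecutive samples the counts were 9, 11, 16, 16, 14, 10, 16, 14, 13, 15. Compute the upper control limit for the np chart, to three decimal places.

p̄ = Σdᵢ / (k·n) = 134 / (10 × 300) = 0.04467
UCL = np̄ + 3·√(np̄(1−p̄)) = 13.4000 + 3 × √(13.4000×0.95533) = 13.4000 + 3 × 3.5779 = 24.1337

24.134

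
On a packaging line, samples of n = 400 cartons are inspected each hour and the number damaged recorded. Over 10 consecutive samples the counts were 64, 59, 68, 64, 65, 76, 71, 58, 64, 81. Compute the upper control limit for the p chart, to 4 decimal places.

p̄ = Σdᵢ / (k·n) = 670 / (10 × 400) = 0.16750
UCL = p̄ + 3·√(p̄(1−p̄)/n) = 0.16750 + 3 × √(0.16750×0.83250/400) = 0.16750 + 3 × 0.01867 = 0.22351

0.2235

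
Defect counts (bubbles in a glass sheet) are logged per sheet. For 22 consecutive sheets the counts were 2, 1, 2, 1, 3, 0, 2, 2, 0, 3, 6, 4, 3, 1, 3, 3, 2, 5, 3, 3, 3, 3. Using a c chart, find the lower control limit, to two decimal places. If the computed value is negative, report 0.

c̄ = (2 + 1 + 2 + 1 + 3 + 0 + 2 + 2 + 0 + 3 + 6 + 4 + 3 + 1 + 3 + 3 + 2 + 5 + 3 + 3 + 3 + 3) / 22 = 55 / 22 = 2.5000
LCL = c̄ − 3√c̄ = 2.5000 − 3 × 1.5811 = -2.2434 → 0 (cannot be negative)

0.00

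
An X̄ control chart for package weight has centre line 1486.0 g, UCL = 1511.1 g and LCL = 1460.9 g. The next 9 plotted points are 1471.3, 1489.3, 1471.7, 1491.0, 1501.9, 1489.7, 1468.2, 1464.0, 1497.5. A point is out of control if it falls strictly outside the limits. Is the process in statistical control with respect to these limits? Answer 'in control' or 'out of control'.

All 9 points lie within [1460.9, 1511.1].

in control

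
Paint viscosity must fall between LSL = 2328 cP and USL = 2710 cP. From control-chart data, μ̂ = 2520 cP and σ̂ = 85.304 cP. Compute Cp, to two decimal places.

0.75

Cp = (USL − LSL) / (6σ̂) = (2710 − 2328) / (6 × 85.304) = 382.0000 / 511.8240 = 0.7464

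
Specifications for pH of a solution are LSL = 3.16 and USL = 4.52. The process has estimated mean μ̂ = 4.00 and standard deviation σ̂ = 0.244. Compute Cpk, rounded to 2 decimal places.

Cpu = (USL − μ̂) / (3σ̂) = (4.52 − 4.00) / (3 × 0.244) = 0.7104; Cpl = (μ̂ − LSL) / (3σ̂) = (4.00 − 3.16) / (3 × 0.244) = 1.1475; Cpk = min(Cpu, Cpl) = 0.7104

0.71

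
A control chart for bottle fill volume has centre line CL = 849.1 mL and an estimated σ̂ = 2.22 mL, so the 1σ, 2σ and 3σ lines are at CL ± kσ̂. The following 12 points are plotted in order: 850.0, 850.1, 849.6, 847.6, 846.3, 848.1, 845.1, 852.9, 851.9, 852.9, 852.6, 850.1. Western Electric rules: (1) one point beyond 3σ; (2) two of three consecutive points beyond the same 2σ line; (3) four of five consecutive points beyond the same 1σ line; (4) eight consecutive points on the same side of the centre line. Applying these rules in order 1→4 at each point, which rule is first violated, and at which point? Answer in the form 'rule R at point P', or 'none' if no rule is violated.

Zone of each point (C = within 1σ̂, B = 1σ̂–2σ̂, A = 2σ̂–3σ̂, * = beyond 3σ̂; sign = side of CL): 1:+C, 2:+C, 3:+C, 4:-C, 5:-B, 6:-C, 7:-B, 8:+B, 9:+B, 10:+B, 11:+B, 12:+C
Rule 3 (four of five consecutive points beyond the same 1σ limit) is satisfied at point 11.

rule 3 at point 11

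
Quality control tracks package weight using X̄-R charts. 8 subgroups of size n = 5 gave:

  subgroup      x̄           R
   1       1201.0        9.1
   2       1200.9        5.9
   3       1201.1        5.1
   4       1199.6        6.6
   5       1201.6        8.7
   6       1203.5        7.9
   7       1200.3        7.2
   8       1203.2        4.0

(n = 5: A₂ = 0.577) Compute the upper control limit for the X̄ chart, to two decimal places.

X̄̄ = (1201.0 + 1200.9 + 1201.1 + 1199.6 + 1201.6 + 1203.5 + 1200.3 + 1203.2) / 8 = 9611.2000 / 8 = 1201.4000
R̄ = (9.1 + 5.9 + 5.1 + 6.6 + 8.7 + 7.9 + 7.2 + 4.0) / 8 = 54.5000 / 8 = 6.8125
UCL = X̄̄ + A₂·R̄ = 1201.4000 + 0.577 × 6.8125 = 1205.3308

1205.33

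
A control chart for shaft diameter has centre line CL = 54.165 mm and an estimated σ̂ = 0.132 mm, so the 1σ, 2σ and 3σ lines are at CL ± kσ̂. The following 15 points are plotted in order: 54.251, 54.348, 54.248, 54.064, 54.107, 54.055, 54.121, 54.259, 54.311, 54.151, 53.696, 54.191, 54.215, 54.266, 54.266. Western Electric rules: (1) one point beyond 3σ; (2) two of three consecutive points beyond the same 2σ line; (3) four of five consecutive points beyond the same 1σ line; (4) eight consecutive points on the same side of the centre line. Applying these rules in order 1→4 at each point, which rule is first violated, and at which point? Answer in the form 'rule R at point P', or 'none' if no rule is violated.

Zone of each point (C = within 1σ̂, B = 1σ̂–2σ̂, A = 2σ̂–3σ̂, * = beyond 3σ̂; sign = side of CL): 1:+C, 2:+B, 3:+C, 4:-C, 5:-C, 6:-C, 7:-C, 8:+C, 9:+B, 10:-C, 11:-*, 12:+C, 13:+C, 14:+C, 15:+C
Rule 1 (one point beyond the 3σ limits) is satisfied at point 11.

rule 1 at point 11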